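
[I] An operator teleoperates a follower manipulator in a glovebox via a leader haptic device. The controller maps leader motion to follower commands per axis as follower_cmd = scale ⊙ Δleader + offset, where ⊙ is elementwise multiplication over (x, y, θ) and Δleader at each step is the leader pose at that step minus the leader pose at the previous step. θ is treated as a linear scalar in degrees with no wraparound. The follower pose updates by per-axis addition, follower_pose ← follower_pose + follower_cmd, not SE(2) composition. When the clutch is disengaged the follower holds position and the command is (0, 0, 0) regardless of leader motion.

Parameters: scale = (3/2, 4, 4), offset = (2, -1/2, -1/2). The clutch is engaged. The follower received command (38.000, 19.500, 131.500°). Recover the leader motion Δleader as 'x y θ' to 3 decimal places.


24.000 5.000 33.000

axis x: (38.000 − 2) / (3/2) = 24.000
axis y: (19.500 − -1/2) / (4) = 5.000
axis θ: (131.500 − -1/2) / (4) = 33.000


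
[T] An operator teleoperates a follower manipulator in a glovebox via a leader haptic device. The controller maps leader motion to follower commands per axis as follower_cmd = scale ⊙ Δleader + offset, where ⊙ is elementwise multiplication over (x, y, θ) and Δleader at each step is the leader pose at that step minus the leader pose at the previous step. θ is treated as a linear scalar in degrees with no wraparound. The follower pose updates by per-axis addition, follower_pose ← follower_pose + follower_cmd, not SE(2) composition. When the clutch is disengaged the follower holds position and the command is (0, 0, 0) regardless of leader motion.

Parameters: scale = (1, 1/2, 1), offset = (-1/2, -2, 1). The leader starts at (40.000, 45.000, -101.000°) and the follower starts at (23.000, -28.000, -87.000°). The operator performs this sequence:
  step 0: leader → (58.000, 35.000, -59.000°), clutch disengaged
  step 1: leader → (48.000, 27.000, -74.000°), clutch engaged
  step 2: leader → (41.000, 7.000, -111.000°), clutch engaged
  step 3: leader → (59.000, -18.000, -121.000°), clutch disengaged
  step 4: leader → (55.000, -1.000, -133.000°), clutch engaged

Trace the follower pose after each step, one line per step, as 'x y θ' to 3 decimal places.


step 0: Δleader=(18.000, -10.000, 42.000°), disengaged; cmd=(0,0,0) → follower holds at (23.000, -28.000, -87.000°)
step 1: Δleader=(-10.000, -8.000, -15.000°), engaged; cmd=(-10.500, -6.000, -14.000°) → follower=(12.500, -34.000, -101.000°)
step 2: Δleader=(-7.000, -20.000, -37.000°), engaged; cmd=(-7.500, -12.000, -36.000°) → follower=(5.000, -46.000, -137.000°)
step 3: Δleader=(18.000, -25.000, -10.000°), disengaged; cmd=(0,0,0) → follower holds at (5.000, -46.000, -137.000°)
step 4: Δleader=(-4.000, 17.000, -12.000°), engaged; cmd=(-4.500, 6.500, -11.000°) → follower=(0.500, -39.500, -148.000°)

23.000 -28.000 -87.000
12.500 -34.000 -101.000
5.000 -46.000 -137.000
5.000 -46.000 -137.000
0.500 -39.500 -148.000


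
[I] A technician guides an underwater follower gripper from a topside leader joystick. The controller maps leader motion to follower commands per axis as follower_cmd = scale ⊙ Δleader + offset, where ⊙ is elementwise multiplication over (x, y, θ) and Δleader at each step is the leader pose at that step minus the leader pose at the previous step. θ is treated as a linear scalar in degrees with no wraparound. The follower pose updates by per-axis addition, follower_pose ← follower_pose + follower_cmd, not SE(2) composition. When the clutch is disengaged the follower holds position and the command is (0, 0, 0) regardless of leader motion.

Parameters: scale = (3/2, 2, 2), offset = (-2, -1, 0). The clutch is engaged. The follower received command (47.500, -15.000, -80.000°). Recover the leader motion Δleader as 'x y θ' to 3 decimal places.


axis x: (47.500 − -2) / (3/2) = 33.000
axis y: (-15.000 − -1) / (2) = -7.000
axis θ: (-80.000 − 0) / (2) = -40.000

33.000 -7.000 -40.000


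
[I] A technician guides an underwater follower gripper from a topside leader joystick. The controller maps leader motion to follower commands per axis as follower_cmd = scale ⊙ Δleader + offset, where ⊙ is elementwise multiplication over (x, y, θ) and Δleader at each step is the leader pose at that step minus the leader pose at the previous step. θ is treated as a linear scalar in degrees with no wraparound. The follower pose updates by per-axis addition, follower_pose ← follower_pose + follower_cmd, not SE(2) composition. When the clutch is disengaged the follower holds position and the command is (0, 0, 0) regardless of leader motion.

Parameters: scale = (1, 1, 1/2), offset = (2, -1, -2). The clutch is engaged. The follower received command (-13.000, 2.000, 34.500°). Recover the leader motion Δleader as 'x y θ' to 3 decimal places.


axis x: (-13.000 − 2) / (1) = -15.000
axis y: (2.000 − -1) / (1) = 3.000
axis θ: (34.500 − -2) / (1/2) = 73.000

-15.000 3.000 73.000


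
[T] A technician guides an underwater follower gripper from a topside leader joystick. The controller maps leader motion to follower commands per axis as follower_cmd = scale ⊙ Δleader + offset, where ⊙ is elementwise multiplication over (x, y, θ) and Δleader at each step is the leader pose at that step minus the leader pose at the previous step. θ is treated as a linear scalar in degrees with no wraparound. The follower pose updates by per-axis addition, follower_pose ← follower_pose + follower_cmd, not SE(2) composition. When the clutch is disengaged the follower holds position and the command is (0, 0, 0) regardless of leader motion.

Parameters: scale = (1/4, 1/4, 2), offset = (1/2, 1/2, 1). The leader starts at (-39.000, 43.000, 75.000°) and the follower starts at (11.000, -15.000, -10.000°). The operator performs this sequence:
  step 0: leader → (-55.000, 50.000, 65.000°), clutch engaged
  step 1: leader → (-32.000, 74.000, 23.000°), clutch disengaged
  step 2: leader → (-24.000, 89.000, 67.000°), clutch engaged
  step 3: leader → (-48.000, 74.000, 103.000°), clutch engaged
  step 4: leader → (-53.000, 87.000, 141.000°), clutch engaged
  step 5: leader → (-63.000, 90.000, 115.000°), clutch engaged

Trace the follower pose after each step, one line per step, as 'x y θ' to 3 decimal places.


7.500 -12.750 -29.000
7.500 -12.750 -29.000
10.000 -8.500 60.000
4.500 -11.750 133.000
3.750 -8.000 210.000
1.750 -6.750 159.000

step 0: Δleader=(-16.000, 7.000, -10.000°), engaged; cmd=(-3.500, 2.250, -19.000°) → follower=(7.500, -12.750, -29.000°)
step 1: Δleader=(23.000, 24.000, -42.000°), disengaged; cmd=(0,0,0) → follower holds at (7.500, -12.750, -29.000°)
step 2: Δleader=(8.000, 15.000, 44.000°), engaged; cmd=(2.500, 4.250, 89.000°) → follower=(10.000, -8.500, 60.000°)
step 3: Δleader=(-24.000, -15.000, 36.000°), engaged; cmd=(-5.500, -3.250, 73.000°) → follower=(4.500, -11.750, 133.000°)
step 4: Δleader=(-5.000, 13.000, 38.000°), engaged; cmd=(-0.750, 3.750, 77.000°) → follower=(3.750, -8.000, 210.000°)
step 5: Δleader=(-10.000, 3.000, -26.000°), engaged; cmd=(-2.000, 1.250, -51.000°) → follower=(1.750, -6.750, 159.000°)


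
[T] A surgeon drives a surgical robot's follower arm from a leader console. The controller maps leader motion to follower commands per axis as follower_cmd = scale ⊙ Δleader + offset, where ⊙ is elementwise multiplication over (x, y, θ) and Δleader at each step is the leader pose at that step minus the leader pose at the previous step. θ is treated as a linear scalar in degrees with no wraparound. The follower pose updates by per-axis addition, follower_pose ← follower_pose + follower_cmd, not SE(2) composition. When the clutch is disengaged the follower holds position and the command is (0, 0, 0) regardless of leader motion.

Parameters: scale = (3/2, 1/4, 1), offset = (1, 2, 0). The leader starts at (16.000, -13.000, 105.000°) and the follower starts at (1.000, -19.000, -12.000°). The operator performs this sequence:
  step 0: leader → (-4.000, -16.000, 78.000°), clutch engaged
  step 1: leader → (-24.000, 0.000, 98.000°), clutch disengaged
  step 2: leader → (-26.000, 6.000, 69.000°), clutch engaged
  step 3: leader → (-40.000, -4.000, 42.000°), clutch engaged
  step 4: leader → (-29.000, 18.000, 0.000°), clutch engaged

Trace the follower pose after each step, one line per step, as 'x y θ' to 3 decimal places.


-28.000 -17.750 -39.000
-28.000 -17.750 -39.000
-30.000 -14.250 -68.000
-50.000 -14.750 -95.000
-32.500 -7.250 -137.000

step 0: Δleader=(-20.000, -3.000, -27.000°), engaged; cmd=(-29.000, 1.250, -27.000°) → follower=(-28.000, -17.750, -39.000°)
step 1: Δleader=(-20.000, 16.000, 20.000°), disengaged; cmd=(0,0,0) → follower holds at (-28.000, -17.750, -39.000°)
step 2: Δleader=(-2.000, 6.000, -29.000°), engaged; cmd=(-2.000, 3.500, -29.000°) → follower=(-30.000, -14.250, -68.000°)
step 3: Δleader=(-14.000, -10.000, -27.000°), engaged; cmd=(-20.000, -0.500, -27.000°) → follower=(-50.000, -14.750, -95.000°)
step 4: Δleader=(11.000, 22.000, -42.000°), engaged; cmd=(17.500, 7.500, -42.000°) → follower=(-32.500, -7.250, -137.000°)


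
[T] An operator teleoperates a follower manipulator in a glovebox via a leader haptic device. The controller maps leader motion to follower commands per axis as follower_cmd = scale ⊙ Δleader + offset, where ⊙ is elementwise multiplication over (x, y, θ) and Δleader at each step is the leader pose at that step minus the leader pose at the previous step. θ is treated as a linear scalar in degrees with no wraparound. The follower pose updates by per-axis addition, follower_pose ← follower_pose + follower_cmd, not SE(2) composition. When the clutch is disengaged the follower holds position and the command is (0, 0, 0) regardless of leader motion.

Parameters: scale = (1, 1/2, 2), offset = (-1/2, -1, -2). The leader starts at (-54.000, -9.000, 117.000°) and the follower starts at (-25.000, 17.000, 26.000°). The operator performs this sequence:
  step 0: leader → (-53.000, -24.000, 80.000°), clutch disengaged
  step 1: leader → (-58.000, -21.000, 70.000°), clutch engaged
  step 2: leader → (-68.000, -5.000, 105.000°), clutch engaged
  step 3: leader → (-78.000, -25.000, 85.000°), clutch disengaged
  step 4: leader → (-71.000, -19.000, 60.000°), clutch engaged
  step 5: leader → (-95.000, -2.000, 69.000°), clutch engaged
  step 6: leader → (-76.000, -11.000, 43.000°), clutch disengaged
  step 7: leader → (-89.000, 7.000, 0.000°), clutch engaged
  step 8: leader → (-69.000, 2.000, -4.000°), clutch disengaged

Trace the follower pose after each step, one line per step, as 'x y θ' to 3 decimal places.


-25.000 17.000 26.000
-30.500 17.500 4.000
-41.000 24.500 72.000
-41.000 24.500 72.000
-34.500 26.500 20.000
-59.000 34.000 36.000
-59.000 34.000 36.000
-72.500 42.000 -52.000
-72.500 42.000 -52.000

step 0: Δleader=(1.000, -15.000, -37.000°), disengaged; cmd=(0,0,0) → follower holds at (-25.000, 17.000, 26.000°)
step 1: Δleader=(-5.000, 3.000, -10.000°), engaged; cmd=(-5.500, 0.500, -22.000°) → follower=(-30.500, 17.500, 4.000°)
step 2: Δleader=(-10.000, 16.000, 35.000°), engaged; cmd=(-10.500, 7.000, 68.000°) → follower=(-41.000, 24.500, 72.000°)
step 3: Δleader=(-10.000, -20.000, -20.000°), disengaged; cmd=(0,0,0) → follower holds at (-41.000, 24.500, 72.000°)
step 4: Δleader=(7.000, 6.000, -25.000°), engaged; cmd=(6.500, 2.000, -52.000°) → follower=(-34.500, 26.500, 20.000°)
step 5: Δleader=(-24.000, 17.000, 9.000°), engaged; cmd=(-24.500, 7.500, 16.000°) → follower=(-59.000, 34.000, 36.000°)
step 6: Δleader=(19.000, -9.000, -26.000°), disengaged; cmd=(0,0,0) → follower holds at (-59.000, 34.000, 36.000°)
step 7: Δleader=(-13.000, 18.000, -43.000°), engaged; cmd=(-13.500, 8.000, -88.000°) → follower=(-72.500, 42.000, -52.000°)
step 8: Δleader=(20.000, -5.000, -4.000°), disengaged; cmd=(0,0,0) → follower holds at (-72.500, 42.000, -52.000°)


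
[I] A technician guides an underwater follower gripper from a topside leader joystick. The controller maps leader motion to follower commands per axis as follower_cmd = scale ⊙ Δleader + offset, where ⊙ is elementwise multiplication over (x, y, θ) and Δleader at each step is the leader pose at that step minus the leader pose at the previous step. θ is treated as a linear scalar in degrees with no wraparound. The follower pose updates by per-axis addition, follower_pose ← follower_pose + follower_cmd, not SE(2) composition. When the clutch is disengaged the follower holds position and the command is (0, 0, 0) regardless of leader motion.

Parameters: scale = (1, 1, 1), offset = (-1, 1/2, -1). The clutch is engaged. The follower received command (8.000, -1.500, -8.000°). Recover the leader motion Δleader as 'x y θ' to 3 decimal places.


9.000 -2.000 -7.000

axis x: (8.000 − -1) / (1) = 9.000
axis y: (-1.500 − 1/2) / (1) = -2.000
axis θ: (-8.000 − -1) / (1) = -7.000


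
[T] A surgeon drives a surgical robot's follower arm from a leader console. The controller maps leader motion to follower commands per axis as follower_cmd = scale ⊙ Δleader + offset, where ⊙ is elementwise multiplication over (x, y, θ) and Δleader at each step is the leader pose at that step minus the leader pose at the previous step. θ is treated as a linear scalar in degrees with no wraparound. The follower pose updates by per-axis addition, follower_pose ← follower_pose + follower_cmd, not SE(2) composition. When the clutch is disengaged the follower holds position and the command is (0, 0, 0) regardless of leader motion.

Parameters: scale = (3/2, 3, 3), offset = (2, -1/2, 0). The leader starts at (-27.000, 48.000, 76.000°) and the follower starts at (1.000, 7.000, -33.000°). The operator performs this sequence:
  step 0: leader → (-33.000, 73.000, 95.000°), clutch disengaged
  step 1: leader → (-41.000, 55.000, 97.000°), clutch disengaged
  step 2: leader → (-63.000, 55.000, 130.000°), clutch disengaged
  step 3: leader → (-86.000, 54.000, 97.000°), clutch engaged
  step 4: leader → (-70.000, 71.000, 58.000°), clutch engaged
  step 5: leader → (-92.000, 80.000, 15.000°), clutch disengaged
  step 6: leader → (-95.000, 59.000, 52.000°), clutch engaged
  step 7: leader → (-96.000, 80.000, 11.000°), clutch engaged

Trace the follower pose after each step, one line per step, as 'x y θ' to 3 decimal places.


step 0: Δleader=(-6.000, 25.000, 19.000°), disengaged; cmd=(0,0,0) → follower holds at (1.000, 7.000, -33.000°)
step 1: Δleader=(-8.000, -18.000, 2.000°), disengaged; cmd=(0,0,0) → follower holds at (1.000, 7.000, -33.000°)
step 2: Δleader=(-22.000, 0.000, 33.000°), disengaged; cmd=(0,0,0) → follower holds at (1.000, 7.000, -33.000°)
step 3: Δleader=(-23.000, -1.000, -33.000°), engaged; cmd=(-32.500, -3.500, -99.000°) → follower=(-31.500, 3.500, -132.000°)
step 4: Δleader=(16.000, 17.000, -39.000°), engaged; cmd=(26.000, 50.500, -117.000°) → follower=(-5.500, 54.000, -249.000°)
step 5: Δleader=(-22.000, 9.000, -43.000°), disengaged; cmd=(0,0,0) → follower holds at (-5.500, 54.000, -249.000°)
step 6: Δleader=(-3.000, -21.000, 37.000°), engaged; cmd=(-2.500, -63.500, 111.000°) → follower=(-8.000, -9.500, -138.000°)
step 7: Δleader=(-1.000, 21.000, -41.000°), engaged; cmd=(0.500, 62.500, -123.000°) → follower=(-7.500, 53.000, -261.000°)

1.000 7.000 -33.000
1.000 7.000 -33.000
1.000 7.000 -33.000
-31.500 3.500 -132.000
-5.500 54.000 -249.000
-5.500 54.000 -249.000
-8.000 -9.500 -138.000
-7.500 53.000 -261.000


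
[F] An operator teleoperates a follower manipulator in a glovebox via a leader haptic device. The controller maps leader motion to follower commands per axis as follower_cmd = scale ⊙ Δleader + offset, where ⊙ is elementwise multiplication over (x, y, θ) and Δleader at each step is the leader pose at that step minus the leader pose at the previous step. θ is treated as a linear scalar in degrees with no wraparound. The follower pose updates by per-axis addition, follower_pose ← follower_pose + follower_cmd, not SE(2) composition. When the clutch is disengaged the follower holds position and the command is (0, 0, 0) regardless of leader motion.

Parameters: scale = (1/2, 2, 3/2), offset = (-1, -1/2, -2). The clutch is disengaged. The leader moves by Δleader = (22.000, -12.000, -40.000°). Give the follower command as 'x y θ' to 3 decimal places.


0.000 0.000 0.000

clutch disengaged → follower holds; cmd = (0, 0, 0)


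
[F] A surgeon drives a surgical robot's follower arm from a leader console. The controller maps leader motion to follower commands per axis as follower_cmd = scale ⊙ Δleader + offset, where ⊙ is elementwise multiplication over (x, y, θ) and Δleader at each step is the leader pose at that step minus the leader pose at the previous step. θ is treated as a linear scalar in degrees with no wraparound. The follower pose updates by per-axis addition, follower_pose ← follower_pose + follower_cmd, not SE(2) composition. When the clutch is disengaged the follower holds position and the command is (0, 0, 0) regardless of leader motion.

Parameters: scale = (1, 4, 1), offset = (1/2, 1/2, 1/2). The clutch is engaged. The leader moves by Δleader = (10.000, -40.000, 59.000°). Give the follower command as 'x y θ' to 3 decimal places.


axis x: 1·10.000 + 1/2 = 10.500
axis y: 4·-40.000 + 1/2 = -159.500
axis θ: 1·59.000 + 1/2 = 59.500

10.500 -159.500 59.500


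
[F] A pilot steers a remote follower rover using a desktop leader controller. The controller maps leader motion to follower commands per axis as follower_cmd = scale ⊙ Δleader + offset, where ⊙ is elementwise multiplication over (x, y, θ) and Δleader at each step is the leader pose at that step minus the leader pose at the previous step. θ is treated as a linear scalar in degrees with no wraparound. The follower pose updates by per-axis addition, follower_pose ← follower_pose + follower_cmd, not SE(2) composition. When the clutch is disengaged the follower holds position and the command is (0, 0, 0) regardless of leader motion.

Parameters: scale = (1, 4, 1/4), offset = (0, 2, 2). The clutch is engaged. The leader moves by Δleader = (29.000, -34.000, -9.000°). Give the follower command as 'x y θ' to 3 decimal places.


axis x: 1·29.000 + 0 = 29.000
axis y: 4·-34.000 + 2 = -134.000
axis θ: 1/4·-9.000 + 2 = -0.250

29.000 -134.000 -0.250


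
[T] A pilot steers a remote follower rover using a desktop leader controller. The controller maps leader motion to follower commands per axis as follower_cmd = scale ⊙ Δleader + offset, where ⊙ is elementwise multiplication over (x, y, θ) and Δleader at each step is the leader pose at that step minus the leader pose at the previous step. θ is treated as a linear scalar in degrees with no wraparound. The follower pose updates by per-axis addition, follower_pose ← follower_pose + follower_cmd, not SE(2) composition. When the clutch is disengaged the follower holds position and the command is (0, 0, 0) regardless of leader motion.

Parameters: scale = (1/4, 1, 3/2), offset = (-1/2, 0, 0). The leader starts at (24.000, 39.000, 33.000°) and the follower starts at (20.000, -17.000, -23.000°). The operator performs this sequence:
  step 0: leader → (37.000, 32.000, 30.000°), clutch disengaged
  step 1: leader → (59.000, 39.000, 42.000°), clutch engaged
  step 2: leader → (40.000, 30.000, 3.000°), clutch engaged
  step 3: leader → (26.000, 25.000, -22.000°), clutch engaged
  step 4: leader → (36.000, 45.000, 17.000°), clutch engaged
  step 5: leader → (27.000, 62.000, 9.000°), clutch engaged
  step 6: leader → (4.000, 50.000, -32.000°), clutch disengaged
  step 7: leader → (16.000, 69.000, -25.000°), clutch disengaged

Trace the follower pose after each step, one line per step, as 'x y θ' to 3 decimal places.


20.000 -17.000 -23.000
25.000 -10.000 -5.000
19.750 -19.000 -63.500
15.750 -24.000 -101.000
17.750 -4.000 -42.500
15.000 13.000 -54.500
15.000 13.000 -54.500
15.000 13.000 -54.500

step 0: Δleader=(13.000, -7.000, -3.000°), disengaged; cmd=(0,0,0) → follower holds at (20.000, -17.000, -23.000°)
step 1: Δleader=(22.000, 7.000, 12.000°), engaged; cmd=(5.000, 7.000, 18.000°) → follower=(25.000, -10.000, -5.000°)
step 2: Δleader=(-19.000, -9.000, -39.000°), engaged; cmd=(-5.250, -9.000, -58.500°) → follower=(19.750, -19.000, -63.500°)
step 3: Δleader=(-14.000, -5.000, -25.000°), engaged; cmd=(-4.000, -5.000, -37.500°) → follower=(15.750, -24.000, -101.000°)
step 4: Δleader=(10.000, 20.000, 39.000°), engaged; cmd=(2.000, 20.000, 58.500°) → follower=(17.750, -4.000, -42.500°)
step 5: Δleader=(-9.000, 17.000, -8.000°), engaged; cmd=(-2.750, 17.000, -12.000°) → follower=(15.000, 13.000, -54.500°)
step 6: Δleader=(-23.000, -12.000, -41.000°), disengaged; cmd=(0,0,0) → follower holds at (15.000, 13.000, -54.500°)
step 7: Δleader=(12.000, 19.000, 7.000°), disengaged; cmd=(0,0,0) → follower holds at (15.000, 13.000, -54.500°)


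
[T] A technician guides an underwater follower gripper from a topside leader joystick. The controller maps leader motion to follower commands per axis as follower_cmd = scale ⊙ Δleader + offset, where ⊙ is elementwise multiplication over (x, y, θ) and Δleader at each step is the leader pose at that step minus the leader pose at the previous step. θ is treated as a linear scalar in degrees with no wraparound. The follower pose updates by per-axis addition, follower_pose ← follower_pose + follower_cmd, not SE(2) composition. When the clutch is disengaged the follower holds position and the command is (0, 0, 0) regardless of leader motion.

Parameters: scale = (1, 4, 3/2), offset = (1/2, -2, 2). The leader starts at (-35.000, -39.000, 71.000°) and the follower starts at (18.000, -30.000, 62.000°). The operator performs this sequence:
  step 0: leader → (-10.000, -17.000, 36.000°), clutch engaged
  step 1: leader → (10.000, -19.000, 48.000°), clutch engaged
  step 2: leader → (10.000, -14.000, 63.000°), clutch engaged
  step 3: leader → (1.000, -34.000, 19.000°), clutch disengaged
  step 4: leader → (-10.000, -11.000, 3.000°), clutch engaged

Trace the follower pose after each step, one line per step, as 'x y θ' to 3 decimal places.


step 0: Δleader=(25.000, 22.000, -35.000°), engaged; cmd=(25.500, 86.000, -50.500°) → follower=(43.500, 56.000, 11.500°)
step 1: Δleader=(20.000, -2.000, 12.000°), engaged; cmd=(20.500, -10.000, 20.000°) → follower=(64.000, 46.000, 31.500°)
step 2: Δleader=(0.000, 5.000, 15.000°), engaged; cmd=(0.500, 18.000, 24.500°) → follower=(64.500, 64.000, 56.000°)
step 3: Δleader=(-9.000, -20.000, -44.000°), disengaged; cmd=(0,0,0) → follower holds at (64.500, 64.000, 56.000°)
step 4: Δleader=(-11.000, 23.000, -16.000°), engaged; cmd=(-10.500, 90.000, -22.000°) → follower=(54.000, 154.000, 34.000°)

43.500 56.000 11.500
64.000 46.000 31.500
64.500 64.000 56.000
64.500 64.000 56.000
54.000 154.000 34.000


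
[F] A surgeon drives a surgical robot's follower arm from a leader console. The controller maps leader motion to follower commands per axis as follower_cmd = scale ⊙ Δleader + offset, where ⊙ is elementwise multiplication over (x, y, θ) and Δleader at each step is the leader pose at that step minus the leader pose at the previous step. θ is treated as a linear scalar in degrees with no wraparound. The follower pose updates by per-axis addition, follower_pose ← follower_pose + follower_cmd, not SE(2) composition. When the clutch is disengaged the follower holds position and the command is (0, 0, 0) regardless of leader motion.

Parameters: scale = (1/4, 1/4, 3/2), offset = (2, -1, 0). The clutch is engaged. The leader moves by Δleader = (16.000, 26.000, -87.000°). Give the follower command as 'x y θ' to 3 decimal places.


6.000 5.500 -130.500

axis x: 1/4·16.000 + 2 = 6.000
axis y: 1/4·26.000 + -1 = 5.500
axis θ: 3/2·-87.000 + 0 = -130.500


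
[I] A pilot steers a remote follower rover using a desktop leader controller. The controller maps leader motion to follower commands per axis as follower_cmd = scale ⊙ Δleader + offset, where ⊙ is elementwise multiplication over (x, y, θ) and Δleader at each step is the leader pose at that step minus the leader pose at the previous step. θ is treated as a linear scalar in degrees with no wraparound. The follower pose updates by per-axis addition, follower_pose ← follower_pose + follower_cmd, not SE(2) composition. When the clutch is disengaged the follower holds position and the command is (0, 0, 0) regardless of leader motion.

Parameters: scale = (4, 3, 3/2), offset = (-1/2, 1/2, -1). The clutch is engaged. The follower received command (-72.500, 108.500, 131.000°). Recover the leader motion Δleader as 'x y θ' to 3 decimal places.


-18.000 36.000 88.000

axis x: (-72.500 − -1/2) / (4) = -18.000
axis y: (108.500 − 1/2) / (3) = 36.000
axis θ: (131.000 − -1) / (3/2) = 88.000


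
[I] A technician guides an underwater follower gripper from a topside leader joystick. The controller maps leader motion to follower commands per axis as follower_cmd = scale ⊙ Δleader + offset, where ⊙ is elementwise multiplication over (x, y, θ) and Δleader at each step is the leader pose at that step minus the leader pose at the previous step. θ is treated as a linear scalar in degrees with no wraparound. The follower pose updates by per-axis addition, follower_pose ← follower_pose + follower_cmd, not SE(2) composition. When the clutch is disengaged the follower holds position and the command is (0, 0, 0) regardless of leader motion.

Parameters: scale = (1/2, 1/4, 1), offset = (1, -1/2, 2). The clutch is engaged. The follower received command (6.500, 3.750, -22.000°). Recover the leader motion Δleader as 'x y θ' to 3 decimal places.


axis x: (6.500 − 1) / (1/2) = 11.000
axis y: (3.750 − -1/2) / (1/4) = 17.000
axis θ: (-22.000 − 2) / (1) = -24.000

11.000 17.000 -24.000


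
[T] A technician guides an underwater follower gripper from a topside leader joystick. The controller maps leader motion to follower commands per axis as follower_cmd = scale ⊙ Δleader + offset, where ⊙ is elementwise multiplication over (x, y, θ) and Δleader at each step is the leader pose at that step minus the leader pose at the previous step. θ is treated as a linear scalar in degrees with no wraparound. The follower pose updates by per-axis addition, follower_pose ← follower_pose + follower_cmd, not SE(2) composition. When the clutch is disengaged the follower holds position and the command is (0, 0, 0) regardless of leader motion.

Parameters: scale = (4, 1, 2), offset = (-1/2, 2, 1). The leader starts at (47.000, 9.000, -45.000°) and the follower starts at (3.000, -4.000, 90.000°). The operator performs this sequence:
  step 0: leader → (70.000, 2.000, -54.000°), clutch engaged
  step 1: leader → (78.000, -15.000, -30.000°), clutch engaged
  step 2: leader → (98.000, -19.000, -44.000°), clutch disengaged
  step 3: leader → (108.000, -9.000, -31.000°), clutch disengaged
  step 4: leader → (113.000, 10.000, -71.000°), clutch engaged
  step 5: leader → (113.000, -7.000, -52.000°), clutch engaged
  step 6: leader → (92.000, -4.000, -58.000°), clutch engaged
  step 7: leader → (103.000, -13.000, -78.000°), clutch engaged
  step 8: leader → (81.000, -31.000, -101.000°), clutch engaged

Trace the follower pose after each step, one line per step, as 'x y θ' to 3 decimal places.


94.500 -9.000 73.000
126.000 -24.000 122.000
126.000 -24.000 122.000
126.000 -24.000 122.000
145.500 -3.000 43.000
145.000 -18.000 82.000
60.500 -13.000 71.000
104.000 -20.000 32.000
15.500 -36.000 -13.000

step 0: Δleader=(23.000, -7.000, -9.000°), engaged; cmd=(91.500, -5.000, -17.000°) → follower=(94.500, -9.000, 73.000°)
step 1: Δleader=(8.000, -17.000, 24.000°), engaged; cmd=(31.500, -15.000, 49.000°) → follower=(126.000, -24.000, 122.000°)
step 2: Δleader=(20.000, -4.000, -14.000°), disengaged; cmd=(0,0,0) → follower holds at (126.000, -24.000, 122.000°)
step 3: Δleader=(10.000, 10.000, 13.000°), disengaged; cmd=(0,0,0) → follower holds at (126.000, -24.000, 122.000°)
step 4: Δleader=(5.000, 19.000, -40.000°), engaged; cmd=(19.500, 21.000, -79.000°) → follower=(145.500, -3.000, 43.000°)
step 5: Δleader=(0.000, -17.000, 19.000°), engaged; cmd=(-0.500, -15.000, 39.000°) → follower=(145.000, -18.000, 82.000°)
step 6: Δleader=(-21.000, 3.000, -6.000°), engaged; cmd=(-84.500, 5.000, -11.000°) → follower=(60.500, -13.000, 71.000°)
step 7: Δleader=(11.000, -9.000, -20.000°), engaged; cmd=(43.500, -7.000, -39.000°) → follower=(104.000, -20.000, 32.000°)
step 8: Δleader=(-22.000, -18.000, -23.000°), engaged; cmd=(-88.500, -16.000, -45.000°) → follower=(15.500, -36.000, -13.000°)


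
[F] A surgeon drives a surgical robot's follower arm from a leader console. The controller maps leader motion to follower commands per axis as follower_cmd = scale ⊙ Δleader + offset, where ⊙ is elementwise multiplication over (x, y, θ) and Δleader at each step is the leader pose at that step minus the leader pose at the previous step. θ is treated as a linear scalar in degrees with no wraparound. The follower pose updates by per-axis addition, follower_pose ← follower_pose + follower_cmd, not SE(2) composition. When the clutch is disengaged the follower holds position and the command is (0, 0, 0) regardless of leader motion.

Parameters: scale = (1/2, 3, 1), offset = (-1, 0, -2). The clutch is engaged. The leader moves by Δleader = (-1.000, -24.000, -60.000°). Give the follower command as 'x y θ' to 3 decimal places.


-1.500 -72.000 -62.000

axis x: 1/2·-1.000 + -1 = -1.500
axis y: 3·-24.000 + 0 = -72.000
axis θ: 1·-60.000 + -2 = -62.000


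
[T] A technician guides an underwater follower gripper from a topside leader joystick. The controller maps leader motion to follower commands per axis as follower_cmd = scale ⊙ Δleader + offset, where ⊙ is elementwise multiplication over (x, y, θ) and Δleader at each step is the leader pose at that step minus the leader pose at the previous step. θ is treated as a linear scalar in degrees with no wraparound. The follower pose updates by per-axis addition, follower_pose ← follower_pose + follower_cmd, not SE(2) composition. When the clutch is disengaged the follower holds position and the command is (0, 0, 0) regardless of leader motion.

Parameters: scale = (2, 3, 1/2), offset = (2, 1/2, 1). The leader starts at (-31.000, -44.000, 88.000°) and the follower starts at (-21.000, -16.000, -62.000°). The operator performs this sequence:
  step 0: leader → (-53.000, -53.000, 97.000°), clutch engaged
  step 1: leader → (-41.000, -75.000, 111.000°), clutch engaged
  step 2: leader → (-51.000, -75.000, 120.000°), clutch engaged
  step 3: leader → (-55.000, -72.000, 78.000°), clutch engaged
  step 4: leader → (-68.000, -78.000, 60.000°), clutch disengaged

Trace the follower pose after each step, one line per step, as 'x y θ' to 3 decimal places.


-63.000 -42.500 -56.500
-37.000 -108.000 -48.500
-55.000 -107.500 -43.000
-61.000 -98.000 -63.000
-61.000 -98.000 -63.000

step 0: Δleader=(-22.000, -9.000, 9.000°), engaged; cmd=(-42.000, -26.500, 5.500°) → follower=(-63.000, -42.500, -56.500°)
step 1: Δleader=(12.000, -22.000, 14.000°), engaged; cmd=(26.000, -65.500, 8.000°) → follower=(-37.000, -108.000, -48.500°)
step 2: Δleader=(-10.000, 0.000, 9.000°), engaged; cmd=(-18.000, 0.500, 5.500°) → follower=(-55.000, -107.500, -43.000°)
step 3: Δleader=(-4.000, 3.000, -42.000°), engaged; cmd=(-6.000, 9.500, -20.000°) → follower=(-61.000, -98.000, -63.000°)
step 4: Δleader=(-13.000, -6.000, -18.000°), disengaged; cmd=(0,0,0) → follower holds at (-61.000, -98.000, -63.000°)


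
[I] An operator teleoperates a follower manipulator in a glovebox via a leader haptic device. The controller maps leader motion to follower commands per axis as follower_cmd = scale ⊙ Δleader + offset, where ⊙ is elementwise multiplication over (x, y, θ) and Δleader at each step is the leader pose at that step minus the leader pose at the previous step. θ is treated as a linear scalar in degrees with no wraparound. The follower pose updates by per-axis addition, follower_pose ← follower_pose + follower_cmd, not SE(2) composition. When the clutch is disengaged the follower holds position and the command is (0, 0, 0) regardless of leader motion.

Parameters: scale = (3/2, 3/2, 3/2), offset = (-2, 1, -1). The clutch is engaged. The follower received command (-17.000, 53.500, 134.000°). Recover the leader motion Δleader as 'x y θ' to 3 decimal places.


-10.000 35.000 90.000

axis x: (-17.000 − -2) / (3/2) = -10.000
axis y: (53.500 − 1) / (3/2) = 35.000
axis θ: (134.000 − -1) / (3/2) = 90.000


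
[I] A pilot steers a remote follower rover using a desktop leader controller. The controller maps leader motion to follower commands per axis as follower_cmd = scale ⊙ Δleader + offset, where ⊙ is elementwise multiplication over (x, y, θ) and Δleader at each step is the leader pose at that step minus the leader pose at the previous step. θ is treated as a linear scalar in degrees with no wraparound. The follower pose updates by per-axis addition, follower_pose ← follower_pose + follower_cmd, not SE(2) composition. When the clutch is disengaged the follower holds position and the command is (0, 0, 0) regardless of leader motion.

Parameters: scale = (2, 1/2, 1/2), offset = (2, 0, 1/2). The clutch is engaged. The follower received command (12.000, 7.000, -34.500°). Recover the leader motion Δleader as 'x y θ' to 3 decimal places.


axis x: (12.000 − 2) / (2) = 5.000
axis y: (7.000 − 0) / (1/2) = 14.000
axis θ: (-34.500 − 1/2) / (1/2) = -70.000

5.000 14.000 -70.000


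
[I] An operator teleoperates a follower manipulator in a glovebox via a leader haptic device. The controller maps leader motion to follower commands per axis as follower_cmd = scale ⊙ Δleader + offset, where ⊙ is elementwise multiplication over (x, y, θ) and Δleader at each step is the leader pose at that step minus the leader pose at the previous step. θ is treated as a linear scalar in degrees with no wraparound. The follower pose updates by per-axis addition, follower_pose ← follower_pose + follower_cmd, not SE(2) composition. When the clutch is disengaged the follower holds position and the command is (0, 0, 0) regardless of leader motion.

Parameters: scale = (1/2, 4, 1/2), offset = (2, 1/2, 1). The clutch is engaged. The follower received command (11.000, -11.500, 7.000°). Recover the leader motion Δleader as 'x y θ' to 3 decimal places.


18.000 -3.000 12.000

axis x: (11.000 − 2) / (1/2) = 18.000
axis y: (-11.500 − 1/2) / (4) = -3.000
axis θ: (7.000 − 1) / (1/2) = 12.000


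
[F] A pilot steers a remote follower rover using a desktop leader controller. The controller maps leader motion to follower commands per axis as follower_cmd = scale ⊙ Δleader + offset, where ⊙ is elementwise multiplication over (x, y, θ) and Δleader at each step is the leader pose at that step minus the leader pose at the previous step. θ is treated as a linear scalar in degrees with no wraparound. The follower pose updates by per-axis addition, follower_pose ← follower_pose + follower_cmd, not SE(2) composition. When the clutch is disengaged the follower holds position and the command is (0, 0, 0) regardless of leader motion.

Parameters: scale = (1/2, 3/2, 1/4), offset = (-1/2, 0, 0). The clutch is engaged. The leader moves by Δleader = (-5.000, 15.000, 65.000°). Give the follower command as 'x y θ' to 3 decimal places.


-3.000 22.500 16.250

axis x: 1/2·-5.000 + -1/2 = -3.000
axis y: 3/2·15.000 + 0 = 22.500
axis θ: 1/4·65.000 + 0 = 16.250


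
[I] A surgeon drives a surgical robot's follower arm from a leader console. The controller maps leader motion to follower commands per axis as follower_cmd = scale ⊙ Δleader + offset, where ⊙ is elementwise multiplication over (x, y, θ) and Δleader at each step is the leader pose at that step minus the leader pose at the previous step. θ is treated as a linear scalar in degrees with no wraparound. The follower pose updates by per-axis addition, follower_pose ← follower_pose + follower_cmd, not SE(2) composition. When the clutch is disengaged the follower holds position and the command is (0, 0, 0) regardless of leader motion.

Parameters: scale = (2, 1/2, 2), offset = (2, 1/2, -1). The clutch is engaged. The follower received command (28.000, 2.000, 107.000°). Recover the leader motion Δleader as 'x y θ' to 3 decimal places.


13.000 3.000 54.000

axis x: (28.000 − 2) / (2) = 13.000
axis y: (2.000 − 1/2) / (1/2) = 3.000
axis θ: (107.000 − -1) / (2) = 54.000


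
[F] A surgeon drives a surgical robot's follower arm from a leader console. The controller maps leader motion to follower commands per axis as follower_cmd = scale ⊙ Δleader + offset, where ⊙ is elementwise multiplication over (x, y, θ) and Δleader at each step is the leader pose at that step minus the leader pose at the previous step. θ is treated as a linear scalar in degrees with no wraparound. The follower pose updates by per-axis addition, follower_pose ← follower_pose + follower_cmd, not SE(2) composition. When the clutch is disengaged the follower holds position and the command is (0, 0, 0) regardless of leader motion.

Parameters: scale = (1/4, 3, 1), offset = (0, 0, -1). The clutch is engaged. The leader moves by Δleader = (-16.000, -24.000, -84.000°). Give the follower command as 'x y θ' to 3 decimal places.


axis x: 1/4·-16.000 + 0 = -4.000
axis y: 3·-24.000 + 0 = -72.000
axis θ: 1·-84.000 + -1 = -85.000

-4.000 -72.000 -85.000


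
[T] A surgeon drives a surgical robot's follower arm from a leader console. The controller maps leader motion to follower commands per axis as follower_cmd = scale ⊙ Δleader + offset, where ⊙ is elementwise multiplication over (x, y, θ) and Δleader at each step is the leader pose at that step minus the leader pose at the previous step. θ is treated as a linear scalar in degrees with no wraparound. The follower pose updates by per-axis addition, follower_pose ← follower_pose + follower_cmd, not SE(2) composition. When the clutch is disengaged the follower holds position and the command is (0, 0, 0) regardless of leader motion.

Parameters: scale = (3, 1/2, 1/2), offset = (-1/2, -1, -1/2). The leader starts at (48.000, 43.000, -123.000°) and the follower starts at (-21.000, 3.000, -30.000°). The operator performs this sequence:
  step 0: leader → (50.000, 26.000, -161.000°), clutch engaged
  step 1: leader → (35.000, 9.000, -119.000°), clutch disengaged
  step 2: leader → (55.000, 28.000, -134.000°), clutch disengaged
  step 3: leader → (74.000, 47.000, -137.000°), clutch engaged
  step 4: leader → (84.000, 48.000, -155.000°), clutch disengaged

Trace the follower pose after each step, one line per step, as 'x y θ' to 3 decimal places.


step 0: Δleader=(2.000, -17.000, -38.000°), engaged; cmd=(5.500, -9.500, -19.500°) → follower=(-15.500, -6.500, -49.500°)
step 1: Δleader=(-15.000, -17.000, 42.000°), disengaged; cmd=(0,0,0) → follower holds at (-15.500, -6.500, -49.500°)
step 2: Δleader=(20.000, 19.000, -15.000°), disengaged; cmd=(0,0,0) → follower holds at (-15.500, -6.500, -49.500°)
step 3: Δleader=(19.000, 19.000, -3.000°), engaged; cmd=(56.500, 8.500, -2.000°) → follower=(41.000, 2.000, -51.500°)
step 4: Δleader=(10.000, 1.000, -18.000°), disengaged; cmd=(0,0,0) → follower holds at (41.000, 2.000, -51.500°)

-15.500 -6.500 -49.500
-15.500 -6.500 -49.500
-15.500 -6.500 -49.500
41.000 2.000 -51.500
41.000 2.000 -51.500


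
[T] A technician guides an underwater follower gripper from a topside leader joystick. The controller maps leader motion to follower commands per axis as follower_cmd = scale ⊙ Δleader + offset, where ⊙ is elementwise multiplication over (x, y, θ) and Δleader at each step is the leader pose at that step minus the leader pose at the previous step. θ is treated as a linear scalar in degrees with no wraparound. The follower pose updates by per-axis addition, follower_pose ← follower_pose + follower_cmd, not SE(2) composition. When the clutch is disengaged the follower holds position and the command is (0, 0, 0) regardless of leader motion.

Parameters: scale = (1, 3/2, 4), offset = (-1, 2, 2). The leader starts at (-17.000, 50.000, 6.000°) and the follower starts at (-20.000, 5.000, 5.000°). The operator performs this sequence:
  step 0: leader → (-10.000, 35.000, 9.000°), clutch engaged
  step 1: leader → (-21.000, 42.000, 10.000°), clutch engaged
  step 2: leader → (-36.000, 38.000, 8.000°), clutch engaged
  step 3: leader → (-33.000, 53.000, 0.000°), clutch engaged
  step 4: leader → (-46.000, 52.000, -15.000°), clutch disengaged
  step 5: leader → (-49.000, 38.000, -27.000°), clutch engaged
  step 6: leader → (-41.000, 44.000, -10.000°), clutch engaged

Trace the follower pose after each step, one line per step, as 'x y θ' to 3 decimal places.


-14.000 -15.500 19.000
-26.000 -3.000 25.000
-42.000 -7.000 19.000
-40.000 17.500 -11.000
-40.000 17.500 -11.000
-44.000 -1.500 -57.000
-37.000 9.500 13.000

step 0: Δleader=(7.000, -15.000, 3.000°), engaged; cmd=(6.000, -20.500, 14.000°) → follower=(-14.000, -15.500, 19.000°)
step 1: Δleader=(-11.000, 7.000, 1.000°), engaged; cmd=(-12.000, 12.500, 6.000°) → follower=(-26.000, -3.000, 25.000°)
step 2: Δleader=(-15.000, -4.000, -2.000°), engaged; cmd=(-16.000, -4.000, -6.000°) → follower=(-42.000, -7.000, 19.000°)
step 3: Δleader=(3.000, 15.000, -8.000°), engaged; cmd=(2.000, 24.500, -30.000°) → follower=(-40.000, 17.500, -11.000°)
step 4: Δleader=(-13.000, -1.000, -15.000°), disengaged; cmd=(0,0,0) → follower holds at (-40.000, 17.500, -11.000°)
step 5: Δleader=(-3.000, -14.000, -12.000°), engaged; cmd=(-4.000, -19.000, -46.000°) → follower=(-44.000, -1.500, -57.000°)
step 6: Δleader=(8.000, 6.000, 17.000°), engaged; cmd=(7.000, 11.000, 70.000°) → follower=(-37.000, 9.500, 13.000°)
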